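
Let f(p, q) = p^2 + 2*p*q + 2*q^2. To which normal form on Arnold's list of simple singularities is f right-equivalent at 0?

The Hessian of f at 0 has rank 2. Corank 0: nondegenerate Morse point, so A_1.

A1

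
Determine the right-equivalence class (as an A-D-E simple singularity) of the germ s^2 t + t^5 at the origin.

D6

The Hessian of f at 0 has rank 0. Corank 2; j^3 = s^2*t has shape L^2 M (L != M), so D-series; mu = 6 gives D_6.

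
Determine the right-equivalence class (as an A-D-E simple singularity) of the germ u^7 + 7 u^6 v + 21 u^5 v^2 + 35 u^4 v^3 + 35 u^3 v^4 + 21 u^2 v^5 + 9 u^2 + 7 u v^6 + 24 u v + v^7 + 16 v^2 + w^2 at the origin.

A6

The Hessian of f at 0 has rank 2. Corank 1: A-series; mu = 6 gives A_6.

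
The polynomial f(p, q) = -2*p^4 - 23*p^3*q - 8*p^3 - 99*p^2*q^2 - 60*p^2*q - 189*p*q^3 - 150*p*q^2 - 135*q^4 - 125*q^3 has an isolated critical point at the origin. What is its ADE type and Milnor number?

Type E_{7}, Milnor number mu = 7.

The Hessian of f at 0 has rank 0. Corank 2; j^3 = -(2*p + 5*q)^3 is a perfect cube, so E-series; the 4-jet and mu = 7 give E_7.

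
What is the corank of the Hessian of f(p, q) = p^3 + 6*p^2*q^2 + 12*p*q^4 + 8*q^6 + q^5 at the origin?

2

Hessian at 0 has rank 0.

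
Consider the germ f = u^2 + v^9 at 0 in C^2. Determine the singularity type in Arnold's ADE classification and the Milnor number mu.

Type A8, Milnor number mu = 8.

The Hessian of f at 0 has rank 1. Corank 1: A-series; mu = 8 gives A_8.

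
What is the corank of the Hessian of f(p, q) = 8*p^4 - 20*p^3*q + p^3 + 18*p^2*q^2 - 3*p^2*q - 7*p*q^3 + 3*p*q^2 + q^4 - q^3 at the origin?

2

Hessian at 0 has rank 0.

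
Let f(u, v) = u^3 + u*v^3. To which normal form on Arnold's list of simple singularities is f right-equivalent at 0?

E_7

The Hessian of f at 0 is [[0, 0], [0, 0]] with rank 0, so corank 2. A Groebner basis of the Jacobian ideal J(f) in C{u,v} is {u^3, u*v^2, 3*u^2 + v^3}; counting standard monomials gives mu = 7. Corank 2; j^3 = u^3 is a perfect cube, so E-series; the 4-jet and mu = 7 give E_7.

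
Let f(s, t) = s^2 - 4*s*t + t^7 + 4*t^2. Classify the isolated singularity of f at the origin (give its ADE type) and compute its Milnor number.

Type A_6, Milnor number mu = 6.

The Hessian of f at 0 is [[2, -4], [-4, 8]] with rank 1, so corank 1. A Groebner basis of the Jacobian ideal J(f) in C{s,t} is {t^6, s - 2*t}; counting standard monomials gives mu = 6. Corank 1: A-series; mu = 6 gives A_6.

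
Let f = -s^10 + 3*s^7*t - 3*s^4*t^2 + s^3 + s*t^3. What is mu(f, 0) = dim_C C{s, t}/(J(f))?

The Hessian of f at 0 has rank 0. Corank 2; j^3 = s^3 is a perfect cube, so E-series; the 4-jet and mu = 7 give E_7.

7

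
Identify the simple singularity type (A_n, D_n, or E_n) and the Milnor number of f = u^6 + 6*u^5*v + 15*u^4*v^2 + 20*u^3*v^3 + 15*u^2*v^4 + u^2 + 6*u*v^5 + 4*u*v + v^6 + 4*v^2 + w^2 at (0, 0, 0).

Type A_5, Milnor number mu = 5.

The Hessian of f at 0 is [[2, 4, 0], [4, 8, 0], [0, 0, 2]] with rank 2, so corank 1. A Groebner basis of the Jacobian ideal J(f) in C{u,v,w} is {v^5, u + 2*v, w}; counting standard monomials gives mu = 5. Corank 1: A-series; mu = 5 gives A_5.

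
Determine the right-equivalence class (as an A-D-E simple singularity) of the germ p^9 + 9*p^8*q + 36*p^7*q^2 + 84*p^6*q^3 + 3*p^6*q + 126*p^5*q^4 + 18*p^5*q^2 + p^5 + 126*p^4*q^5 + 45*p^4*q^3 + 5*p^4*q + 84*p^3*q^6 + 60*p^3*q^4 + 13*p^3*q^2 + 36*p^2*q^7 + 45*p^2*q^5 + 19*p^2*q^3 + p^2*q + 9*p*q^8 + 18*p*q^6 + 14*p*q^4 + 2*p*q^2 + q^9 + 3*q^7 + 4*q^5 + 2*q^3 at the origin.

The Hessian of f at 0 is [[0, 0], [0, 0]] with rank 0, so corank 2. A Groebner basis of the Jacobian ideal J(f) in C{p,q} is {q^3, p^2 + 2*q^2, p*q + q^2}; counting standard monomials gives mu = 4. Corank 2; j^3 = q*(p^2 + 2*p*q + 2*q^2) splits into three distinct lines over C (the quadratic factor has nonzero discriminant), so D_4.

D_{4}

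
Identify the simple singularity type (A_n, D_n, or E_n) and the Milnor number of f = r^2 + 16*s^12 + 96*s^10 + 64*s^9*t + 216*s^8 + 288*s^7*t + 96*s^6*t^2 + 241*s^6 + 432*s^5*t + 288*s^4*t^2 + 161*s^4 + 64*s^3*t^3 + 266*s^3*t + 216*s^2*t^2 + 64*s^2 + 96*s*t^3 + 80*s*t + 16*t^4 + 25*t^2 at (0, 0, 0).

The Hessian of f at 0 has rank 2. Corank 1: A-series; mu = 3 gives A_3.

Type A_3, Milnor number mu = 3.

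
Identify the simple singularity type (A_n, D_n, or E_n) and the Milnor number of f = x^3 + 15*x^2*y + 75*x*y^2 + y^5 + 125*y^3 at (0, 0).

Type E_8, Milnor number mu = 8.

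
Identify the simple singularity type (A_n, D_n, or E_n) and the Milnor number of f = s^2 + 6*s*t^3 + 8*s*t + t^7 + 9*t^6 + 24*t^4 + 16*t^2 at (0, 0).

Type A_6, Milnor number mu = 6.

The Hessian of f at 0 has rank 1. Corank 1: A-series; mu = 6 gives A_6.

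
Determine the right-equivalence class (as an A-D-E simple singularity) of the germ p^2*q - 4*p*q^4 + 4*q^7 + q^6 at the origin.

The Hessian of f at 0 has rank 0. Corank 2; j^3 = p^2*q has shape L^2 M (L != M), so D-series; mu = 7 gives D_7.

D7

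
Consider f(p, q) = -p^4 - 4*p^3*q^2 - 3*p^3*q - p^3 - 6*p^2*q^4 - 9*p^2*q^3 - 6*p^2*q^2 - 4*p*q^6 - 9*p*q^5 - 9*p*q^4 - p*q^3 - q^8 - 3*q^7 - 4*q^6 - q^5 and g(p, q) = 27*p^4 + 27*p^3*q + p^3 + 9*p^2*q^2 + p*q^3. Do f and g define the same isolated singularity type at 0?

Yes.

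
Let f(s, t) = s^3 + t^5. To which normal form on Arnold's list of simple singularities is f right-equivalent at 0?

E_{8}

The Hessian of f at 0 has rank 0. Corank 2; j^3 = s^3 is a perfect cube, so E-series; the 5-jet and mu = 8 give E_8.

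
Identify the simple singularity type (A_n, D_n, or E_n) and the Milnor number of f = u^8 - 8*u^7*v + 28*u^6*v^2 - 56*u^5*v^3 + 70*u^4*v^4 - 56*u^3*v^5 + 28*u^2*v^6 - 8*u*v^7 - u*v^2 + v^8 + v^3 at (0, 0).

Type D_{9}, Milnor number mu = 9.

The Hessian of f at 0 has rank 0. Corank 2; j^3 = -v^2*(u - v) has shape L^2 M (L != M), so D-series; mu = 9 gives D_9.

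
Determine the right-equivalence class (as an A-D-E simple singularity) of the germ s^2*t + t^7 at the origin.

D8

The Hessian of f at 0 has rank 0. Corank 2; j^3 = s^2*t has shape L^2 M (L != M), so D-series; mu = 8 gives D_8.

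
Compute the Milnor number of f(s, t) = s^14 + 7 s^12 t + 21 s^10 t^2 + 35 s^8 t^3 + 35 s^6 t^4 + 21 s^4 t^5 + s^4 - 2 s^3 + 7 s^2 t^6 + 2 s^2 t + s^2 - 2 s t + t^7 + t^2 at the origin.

6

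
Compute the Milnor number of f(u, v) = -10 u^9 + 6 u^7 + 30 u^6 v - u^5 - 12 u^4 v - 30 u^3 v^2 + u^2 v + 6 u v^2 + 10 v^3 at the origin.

4

The Hessian of f at 0 is [[0, 0], [0, 0]] with rank 0, so corank 2. A Groebner basis of the Jacobian ideal J(f) in C{u,v} is {v^3, u^2 - 6*v^2, u*v + 3*v^2}; counting standard monomials gives mu = 4. Corank 2; j^3 = v*(u^2 + 6*u*v + 10*v^2) splits into three distinct lines over C (the quadratic factor has nonzero discriminant), so D_4.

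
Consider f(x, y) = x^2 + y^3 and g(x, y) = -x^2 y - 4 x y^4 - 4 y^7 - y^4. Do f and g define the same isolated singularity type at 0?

The Hessian of f at 0 has rank 1. Corank 1: A-series; mu = 2 gives A_2. The Hessian of g at 0 has rank 0. Corank 2; j^3 = -x^2*y has shape L^2 M (L != M), so D-series; mu = 5 gives D_5. f is A_2 but g is D_5, hence not right-equivalent.

No.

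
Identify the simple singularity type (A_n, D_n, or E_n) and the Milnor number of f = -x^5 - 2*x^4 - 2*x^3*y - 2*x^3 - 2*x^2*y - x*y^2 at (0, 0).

Type D4, Milnor number mu = 4.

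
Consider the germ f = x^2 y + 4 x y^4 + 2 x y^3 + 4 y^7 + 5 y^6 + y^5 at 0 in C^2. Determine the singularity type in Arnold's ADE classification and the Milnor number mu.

Type D_7, Milnor number mu = 7.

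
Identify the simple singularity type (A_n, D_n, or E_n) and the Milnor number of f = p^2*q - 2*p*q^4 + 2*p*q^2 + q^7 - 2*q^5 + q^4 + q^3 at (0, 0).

Type D_5, Milnor number mu = 5.

The Hessian of f at 0 is [[0, 0], [0, 0]] with rank 0, so corank 2. A Groebner basis of the Jacobian ideal J(f) in C{p,q} is {p^3 - p^2/4 + q^2/4, p^2/4 + q^3 - q^2/4, p*q + q^2}; counting standard monomials gives mu = 5. Corank 2; j^3 = q*(p + q)^2 has shape L^2 M (L != M), so D-series; mu = 5 gives D_5.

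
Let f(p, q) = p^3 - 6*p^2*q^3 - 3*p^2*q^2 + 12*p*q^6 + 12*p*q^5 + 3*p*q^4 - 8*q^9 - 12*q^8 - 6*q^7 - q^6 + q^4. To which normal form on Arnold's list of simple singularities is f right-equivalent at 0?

The Hessian of f at 0 is [[0, 0], [0, 0]] with rank 0, so corank 2. A Groebner basis of the Jacobian ideal J(f) in C{p,q} is {p^3, p^2*q, -p^2/2 + p*q^2, q^3}; counting standard monomials gives mu = 6. Corank 2; j^3 = p^3 is a perfect cube, so E-series; the 4-jet and mu = 6 give E_6.

E6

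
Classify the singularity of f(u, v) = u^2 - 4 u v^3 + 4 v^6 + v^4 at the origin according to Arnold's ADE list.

A3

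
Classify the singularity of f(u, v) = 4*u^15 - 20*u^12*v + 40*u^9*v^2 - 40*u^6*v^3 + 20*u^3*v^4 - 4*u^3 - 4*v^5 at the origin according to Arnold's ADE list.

E_8

The Hessian of f at 0 has rank 0. Corank 2; j^3 = -4*u^3 is a perfect cube, so E-series; the 5-jet and mu = 8 give E_8.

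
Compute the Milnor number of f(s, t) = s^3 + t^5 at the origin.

8

The Hessian of f at 0 has rank 0. Corank 2; j^3 = s^3 is a perfect cube, so E-series; the 5-jet and mu = 8 give E_8.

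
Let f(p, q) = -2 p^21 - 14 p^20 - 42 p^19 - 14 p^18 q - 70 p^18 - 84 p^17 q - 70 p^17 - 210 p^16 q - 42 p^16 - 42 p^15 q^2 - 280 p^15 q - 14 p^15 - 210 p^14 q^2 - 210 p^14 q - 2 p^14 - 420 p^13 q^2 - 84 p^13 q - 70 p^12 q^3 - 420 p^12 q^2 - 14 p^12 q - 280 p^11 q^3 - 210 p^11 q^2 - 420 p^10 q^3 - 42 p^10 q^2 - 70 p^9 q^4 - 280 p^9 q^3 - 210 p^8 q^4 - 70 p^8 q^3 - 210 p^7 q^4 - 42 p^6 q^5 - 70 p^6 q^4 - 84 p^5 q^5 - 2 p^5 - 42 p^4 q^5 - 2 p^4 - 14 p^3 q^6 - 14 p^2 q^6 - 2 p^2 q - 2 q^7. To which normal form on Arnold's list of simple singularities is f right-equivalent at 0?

The Hessian of f at 0 is [[0, 0], [0, 0]] with rank 0, so corank 2. A Groebner basis of the Jacobian ideal J(f) in C{p,q} is {p^2/7 + q^6, p^3, p*q}; counting standard monomials gives mu = 8. Corank 2; j^3 = -2*p^2*q has shape L^2 M (L != M), so D-series; mu = 8 gives D_8.

D_8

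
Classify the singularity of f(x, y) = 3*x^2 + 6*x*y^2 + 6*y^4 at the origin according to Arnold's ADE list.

A_3

The Hessian of f at 0 has rank 1. Corank 1: A-series; mu = 3 gives A_3.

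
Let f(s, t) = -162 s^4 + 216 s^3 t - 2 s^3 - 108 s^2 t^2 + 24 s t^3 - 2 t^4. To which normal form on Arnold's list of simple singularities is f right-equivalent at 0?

The Hessian of f at 0 has rank 0. Corank 2; j^3 = -2*s^3 is a perfect cube, so E-series; the 4-jet and mu = 6 give E_6.

E6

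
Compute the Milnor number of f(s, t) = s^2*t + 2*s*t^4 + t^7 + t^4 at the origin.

5

The Hessian of f at 0 has rank 0. Corank 2; j^3 = s^2*t has shape L^2 M (L != M), so D-series; mu = 5 gives D_5.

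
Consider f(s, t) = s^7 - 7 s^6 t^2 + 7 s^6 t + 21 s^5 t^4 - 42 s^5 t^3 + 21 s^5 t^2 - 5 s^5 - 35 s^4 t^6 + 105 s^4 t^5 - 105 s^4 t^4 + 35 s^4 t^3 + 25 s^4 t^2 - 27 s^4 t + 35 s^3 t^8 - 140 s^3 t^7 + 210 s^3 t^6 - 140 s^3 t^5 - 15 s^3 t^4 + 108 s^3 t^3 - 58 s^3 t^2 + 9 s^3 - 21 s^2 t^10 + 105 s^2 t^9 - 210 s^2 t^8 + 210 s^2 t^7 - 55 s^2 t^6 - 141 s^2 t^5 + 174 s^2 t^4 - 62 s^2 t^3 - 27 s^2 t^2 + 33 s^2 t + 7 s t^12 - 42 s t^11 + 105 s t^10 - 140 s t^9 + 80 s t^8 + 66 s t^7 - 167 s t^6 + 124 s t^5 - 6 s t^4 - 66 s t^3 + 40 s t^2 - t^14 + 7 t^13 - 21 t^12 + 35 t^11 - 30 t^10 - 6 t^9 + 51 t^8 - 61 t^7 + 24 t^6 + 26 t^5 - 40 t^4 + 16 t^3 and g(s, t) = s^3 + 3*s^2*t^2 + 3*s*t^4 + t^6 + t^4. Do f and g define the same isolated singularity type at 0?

The Hessian of f at 0 has rank 0. Corank 2; j^3 = (s + t)*(3*s + 4*t)^2 has shape L^2 M (L != M), so D-series; mu = 6 gives D_6. The Hessian of g at 0 has rank 0. Corank 2; j^3 = s^3 is a perfect cube, so E-series; the 4-jet and mu = 6 give E_6. f is D_6 but g is E_6, hence not right-equivalent.

No.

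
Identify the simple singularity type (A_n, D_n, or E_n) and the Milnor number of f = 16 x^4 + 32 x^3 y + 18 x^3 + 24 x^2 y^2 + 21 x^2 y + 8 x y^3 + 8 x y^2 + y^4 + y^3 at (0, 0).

Type D_5, Milnor number mu = 5.

The Hessian of f at 0 is [[0, 0], [0, 0]] with rank 0, so corank 2. A Groebner basis of the Jacobian ideal J(f) in C{x,y} is {x*y^2 + 27*x*y/8 + 9*y^2/8, -81*x*y/8 + y^3 - 27*y^2/8, x^2 + 5*x*y/6 + y^2/6}; counting standard monomials gives mu = 5. Corank 2; j^3 = (2*x + y)*(3*x + y)^2 has shape L^2 M (L != M), so D-series; mu = 5 gives D_5.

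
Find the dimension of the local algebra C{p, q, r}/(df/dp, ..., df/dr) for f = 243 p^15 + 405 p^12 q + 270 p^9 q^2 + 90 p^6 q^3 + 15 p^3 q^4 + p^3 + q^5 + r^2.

8

The Hessian of f at 0 is [[0, 0, 0], [0, 0, 0], [0, 0, 2]] with rank 1, so corank 2. A Groebner basis of the Jacobian ideal J(f) in C{p,q,r} is {q^4, p^2, r}; counting standard monomials gives mu = 8. Corank 2; j^3 = p^3 is a perfect cube, so E-series; the 5-jet and mu = 8 give E_8.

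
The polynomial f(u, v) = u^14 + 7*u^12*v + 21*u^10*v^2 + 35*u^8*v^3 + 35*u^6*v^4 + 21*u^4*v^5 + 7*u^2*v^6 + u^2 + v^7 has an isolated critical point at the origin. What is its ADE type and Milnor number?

The Hessian of f at 0 has rank 1. Corank 1: A-series; mu = 6 gives A_6.

Type A6, Milnor number mu = 6.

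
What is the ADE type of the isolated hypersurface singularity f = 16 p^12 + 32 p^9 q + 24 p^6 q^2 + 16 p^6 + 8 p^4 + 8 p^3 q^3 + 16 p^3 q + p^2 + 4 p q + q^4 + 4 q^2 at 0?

The Hessian of f at 0 has rank 1. Corank 1: A-series; mu = 3 gives A_3.

A_3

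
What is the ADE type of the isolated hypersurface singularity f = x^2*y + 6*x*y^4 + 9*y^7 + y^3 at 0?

D4

The Hessian of f at 0 is [[0, 0], [0, 0]] with rank 0, so corank 2. A Groebner basis of the Jacobian ideal J(f) in C{x,y} is {y^3, x^2 + 3*y^2, x*y}; counting standard monomials gives mu = 4. Corank 2; j^3 = y*(x^2 + y^2) splits into three distinct lines over C (the quadratic factor has nonzero discriminant), so D_4.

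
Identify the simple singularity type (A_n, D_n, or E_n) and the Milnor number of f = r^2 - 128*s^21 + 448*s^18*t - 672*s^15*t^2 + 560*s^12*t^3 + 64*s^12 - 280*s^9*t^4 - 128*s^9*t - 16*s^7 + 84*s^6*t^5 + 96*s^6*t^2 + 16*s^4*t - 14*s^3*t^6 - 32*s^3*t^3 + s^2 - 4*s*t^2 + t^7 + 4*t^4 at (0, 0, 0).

Type A_{6}, Milnor number mu = 6.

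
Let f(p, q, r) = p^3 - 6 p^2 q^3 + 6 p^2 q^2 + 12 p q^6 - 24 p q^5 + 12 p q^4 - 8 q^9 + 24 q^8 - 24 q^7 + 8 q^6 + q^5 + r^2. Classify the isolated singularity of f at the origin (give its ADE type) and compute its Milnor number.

Type E_{8}, Milnor number mu = 8.

The Hessian of f at 0 is [[0, 0, 0], [0, 0, 0], [0, 0, 2]] with rank 1, so corank 2. A Groebner basis of the Jacobian ideal J(f) in C{p,q,r} is {-p^2/4 + p*q^3 - p*q^2, q^4, p^3, p^2*q + p^2 + 4*p*q^2, r}; counting standard monomials gives mu = 8. Corank 2; j^3 = p^3 is a perfect cube, so E-series; the 5-jet and mu = 8 give E_8.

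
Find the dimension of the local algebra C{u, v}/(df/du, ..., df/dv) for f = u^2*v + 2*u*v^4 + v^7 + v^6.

The Hessian of f at 0 is [[0, 0], [0, 0]] with rank 0, so corank 2. A Groebner basis of the Jacobian ideal J(f) in C{u,v} is {u*v + v^4, u^3, u^2*v, -u^2/6 + u*v^2}; counting standard monomials gives mu = 7. Corank 2; j^3 = u^2*v has shape L^2 M (L != M), so D-series; mu = 7 gives D_7.

7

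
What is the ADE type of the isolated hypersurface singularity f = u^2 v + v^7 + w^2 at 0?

D_{8}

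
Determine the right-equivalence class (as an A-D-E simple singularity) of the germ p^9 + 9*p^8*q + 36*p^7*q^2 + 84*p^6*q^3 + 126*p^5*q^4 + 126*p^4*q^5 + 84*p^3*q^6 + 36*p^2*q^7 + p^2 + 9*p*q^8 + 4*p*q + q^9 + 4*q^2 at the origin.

A_8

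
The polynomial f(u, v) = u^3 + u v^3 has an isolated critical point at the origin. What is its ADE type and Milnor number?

The Hessian of f at 0 has rank 0. Corank 2; j^3 = u^3 is a perfect cube, so E-series; the 4-jet and mu = 7 give E_7.

Type E_7, Milnor number mu = 7.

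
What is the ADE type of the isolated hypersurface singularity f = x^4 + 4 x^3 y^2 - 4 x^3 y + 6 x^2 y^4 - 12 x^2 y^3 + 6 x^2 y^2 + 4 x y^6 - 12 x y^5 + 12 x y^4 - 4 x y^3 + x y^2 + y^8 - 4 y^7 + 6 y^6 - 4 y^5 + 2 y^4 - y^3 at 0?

The Hessian of f at 0 is [[0, 0], [0, 0]] with rank 0, so corank 2. A Groebner basis of the Jacobian ideal J(f) in C{x,y} is {x^3 + y^2/4, y^3, x*y - y^2}; counting standard monomials gives mu = 5. Corank 2; j^3 = y^2*(x - y) has shape L^2 M (L != M), so D-series; mu = 5 gives D_5.

D_{5}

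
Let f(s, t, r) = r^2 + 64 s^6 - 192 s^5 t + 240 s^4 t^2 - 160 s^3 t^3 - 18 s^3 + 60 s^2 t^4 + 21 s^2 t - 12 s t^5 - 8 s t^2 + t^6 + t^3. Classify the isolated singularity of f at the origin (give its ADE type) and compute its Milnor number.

The Hessian of f at 0 has rank 1. Corank 2; j^3 = -(2*s - t)*(3*s - t)^2 has shape L^2 M (L != M), so D-series; mu = 7 gives D_7.

Type D_7, Milnor number mu = 7.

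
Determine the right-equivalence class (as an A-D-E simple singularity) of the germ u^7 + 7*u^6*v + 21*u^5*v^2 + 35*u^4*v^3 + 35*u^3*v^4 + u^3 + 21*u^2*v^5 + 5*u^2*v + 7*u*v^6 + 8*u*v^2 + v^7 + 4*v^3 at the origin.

D8

The Hessian of f at 0 is [[0, 0], [0, 0]] with rank 0, so corank 2. A Groebner basis of the Jacobian ideal J(f) in C{u,v} is {u*v/7 + v^6 + 2*v^2/7, u*v^2 + 2*v^3, u^2 + 3*u*v + 2*v^2}; counting standard monomials gives mu = 8. Corank 2; j^3 = (u + v)*(u + 2*v)^2 has shape L^2 M (L != M), so D-series; mu = 8 gives D_8.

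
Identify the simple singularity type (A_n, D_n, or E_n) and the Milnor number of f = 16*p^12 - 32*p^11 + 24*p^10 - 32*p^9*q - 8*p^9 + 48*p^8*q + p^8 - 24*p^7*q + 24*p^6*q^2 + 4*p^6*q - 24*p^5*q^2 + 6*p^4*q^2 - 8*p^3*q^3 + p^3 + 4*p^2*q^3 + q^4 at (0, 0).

The Hessian of f at 0 is [[0, 0], [0, 0]] with rank 0, so corank 2. A Groebner basis of the Jacobian ideal J(f) in C{p,q} is {q^3, p^2}; counting standard monomials gives mu = 6. Corank 2; j^3 = p^3 is a perfect cube, so E-series; the 4-jet and mu = 6 give E_6.

Type E_6, Milnor number mu = 6.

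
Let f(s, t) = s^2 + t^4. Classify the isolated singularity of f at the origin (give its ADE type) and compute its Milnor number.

Type A_{3}, Milnor number mu = 3.

The Hessian of f at 0 is [[2, 0], [0, 0]] with rank 1, so corank 1. A Groebner basis of the Jacobian ideal J(f) in C{s,t} is {t^3, s}; counting standard monomials gives mu = 3. Corank 1: A-series; mu = 3 gives A_3.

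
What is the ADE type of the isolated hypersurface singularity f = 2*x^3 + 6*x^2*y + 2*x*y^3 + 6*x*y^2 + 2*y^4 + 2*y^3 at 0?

The Hessian of f at 0 has rank 0. Corank 2; j^3 = 2*(x + y)^3 is a perfect cube, so E-series; the 4-jet and mu = 7 give E_7.

E7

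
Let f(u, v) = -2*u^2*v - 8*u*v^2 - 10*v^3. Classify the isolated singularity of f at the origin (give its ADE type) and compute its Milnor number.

The Hessian of f at 0 has rank 0. Corank 2; j^3 = -2*v*(u^2 + 4*u*v + 5*v^2) splits into three distinct lines over C (the quadratic factor has nonzero discriminant), so D_4.

Type D_{4}, Milnor number mu = 4.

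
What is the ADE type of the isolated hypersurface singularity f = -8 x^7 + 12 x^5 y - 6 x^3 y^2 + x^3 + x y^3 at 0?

E_{7}

The Hessian of f at 0 is [[0, 0], [0, 0]] with rank 0, so corank 2. A Groebner basis of the Jacobian ideal J(f) in C{x,y} is {x^3, x*y^2, 3*x^2 + y^3}; counting standard monomials gives mu = 7. Corank 2; j^3 = x^3 is a perfect cube, so E-series; the 4-jet and mu = 7 give E_7.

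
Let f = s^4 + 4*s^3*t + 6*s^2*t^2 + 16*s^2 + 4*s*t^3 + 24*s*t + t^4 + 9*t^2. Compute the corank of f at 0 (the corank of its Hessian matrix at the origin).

The Hessian at 0 is [[32, 24], [24, 18]] of rank 1; hence corank 1.

1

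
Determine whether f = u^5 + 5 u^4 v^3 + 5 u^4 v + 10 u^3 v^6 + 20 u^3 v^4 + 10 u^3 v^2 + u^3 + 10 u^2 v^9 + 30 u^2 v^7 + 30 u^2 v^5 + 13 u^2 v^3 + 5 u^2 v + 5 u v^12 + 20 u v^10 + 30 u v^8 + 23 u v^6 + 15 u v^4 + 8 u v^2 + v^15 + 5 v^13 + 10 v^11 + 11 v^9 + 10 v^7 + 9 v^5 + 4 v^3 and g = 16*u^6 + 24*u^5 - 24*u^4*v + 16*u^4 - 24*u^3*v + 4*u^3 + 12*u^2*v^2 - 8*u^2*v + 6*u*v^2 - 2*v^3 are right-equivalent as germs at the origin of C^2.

The Hessian of f at 0 is [[0, 0], [0, 0]] with rank 0, so corank 2. A Groebner basis of the Jacobian ideal J(f) in C{u,v} is {u*v/6 + v^4 + v^2/3, u*v^2 + 2*v^3, u^2 + 19*u*v/6 + 7*v^2/3}; counting standard monomials gives mu = 6. Corank 2; j^3 = (u + v)*(u + 2*v)^2 has shape L^2 M (L != M), so D-series; mu = 6 gives D_6. The Hessian of g at 0 is [[0, 0], [0, 0]] with rank 0, so corank 2. A Groebner basis of the Jacobian ideal J(g) in C{u,v} is {v^3, u^2 - 3*v^2/2, u*v - 3*v^2/2}; counting standard monomials gives mu = 4. Corank 2; j^3 = 2*(u - v)*(2*u^2 - 2*u*v + v^2) splits into three distinct lines over C (the quadratic factor has nonzero discriminant), so D_4. f is D_6 but g is D_4, hence not right-equivalent.

No.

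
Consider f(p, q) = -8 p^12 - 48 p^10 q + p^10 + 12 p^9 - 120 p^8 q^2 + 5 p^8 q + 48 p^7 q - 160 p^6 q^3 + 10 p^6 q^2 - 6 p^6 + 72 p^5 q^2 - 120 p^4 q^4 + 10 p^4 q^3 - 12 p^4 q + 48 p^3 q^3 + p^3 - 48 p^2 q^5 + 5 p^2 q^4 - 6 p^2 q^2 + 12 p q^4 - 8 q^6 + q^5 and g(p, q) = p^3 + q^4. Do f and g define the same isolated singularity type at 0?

No.

The Hessian of f at 0 is [[0, 0], [0, 0]] with rank 0, so corank 2. A Groebner basis of the Jacobian ideal J(f) in C{p,q} is {q^4, p^3, -p^2/4 + p*q^2}; counting standard monomials gives mu = 8. Corank 2; j^3 = p^3 is a perfect cube, so E-series; the 5-jet and mu = 8 give E_8. The Hessian of g at 0 is [[0, 0], [0, 0]] with rank 0, so corank 2. A Groebner basis of the Jacobian ideal J(g) in C{p,q} is {q^3, p^2}; counting standard monomials gives mu = 6. Corank 2; j^3 = p^3 is a perfect cube, so E-series; the 4-jet and mu = 6 give E_6. f is E_8 but g is E_6, hence not right-equivalent.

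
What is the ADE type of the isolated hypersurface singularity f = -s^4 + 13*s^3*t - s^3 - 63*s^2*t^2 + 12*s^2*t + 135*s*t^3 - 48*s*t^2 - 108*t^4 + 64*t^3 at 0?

E7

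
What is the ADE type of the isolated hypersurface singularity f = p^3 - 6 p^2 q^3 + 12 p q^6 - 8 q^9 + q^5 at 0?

The Hessian of f at 0 is [[0, 0], [0, 0]] with rank 0, so corank 2. A Groebner basis of the Jacobian ideal J(f) in C{p,q} is {-p^2/4 + p*q^3, q^4, p^3, p^2*q}; counting standard monomials gives mu = 8. Corank 2; j^3 = p^3 is a perfect cube, so E-series; the 5-jet and mu = 8 give E_8.

E_8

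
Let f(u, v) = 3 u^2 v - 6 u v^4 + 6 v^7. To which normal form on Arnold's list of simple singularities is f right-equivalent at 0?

D8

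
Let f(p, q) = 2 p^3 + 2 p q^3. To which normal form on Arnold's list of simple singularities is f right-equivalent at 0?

E_{7}

The Hessian of f at 0 is [[0, 0], [0, 0]] with rank 0, so corank 2. A Groebner basis of the Jacobian ideal J(f) in C{p,q} is {p^3, p*q^2, 3*p^2 + q^3}; counting standard monomials gives mu = 7. Corank 2; j^3 = 2*p^3 is a perfect cube, so E-series; the 4-jet and mu = 7 give E_7.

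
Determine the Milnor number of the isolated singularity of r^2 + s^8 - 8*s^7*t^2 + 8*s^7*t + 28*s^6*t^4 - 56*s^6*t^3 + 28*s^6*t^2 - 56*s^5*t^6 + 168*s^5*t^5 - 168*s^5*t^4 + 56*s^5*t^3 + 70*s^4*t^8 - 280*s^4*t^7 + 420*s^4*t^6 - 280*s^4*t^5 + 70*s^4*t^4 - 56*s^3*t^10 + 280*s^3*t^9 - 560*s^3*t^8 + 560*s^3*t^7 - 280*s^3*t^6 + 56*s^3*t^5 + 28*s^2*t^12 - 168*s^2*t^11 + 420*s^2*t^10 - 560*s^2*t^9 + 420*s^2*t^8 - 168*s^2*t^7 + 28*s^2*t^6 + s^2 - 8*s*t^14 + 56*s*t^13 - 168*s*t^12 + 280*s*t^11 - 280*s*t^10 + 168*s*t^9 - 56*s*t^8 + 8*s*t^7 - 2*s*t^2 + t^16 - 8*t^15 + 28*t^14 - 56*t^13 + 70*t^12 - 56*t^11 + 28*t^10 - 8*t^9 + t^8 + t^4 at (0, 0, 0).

7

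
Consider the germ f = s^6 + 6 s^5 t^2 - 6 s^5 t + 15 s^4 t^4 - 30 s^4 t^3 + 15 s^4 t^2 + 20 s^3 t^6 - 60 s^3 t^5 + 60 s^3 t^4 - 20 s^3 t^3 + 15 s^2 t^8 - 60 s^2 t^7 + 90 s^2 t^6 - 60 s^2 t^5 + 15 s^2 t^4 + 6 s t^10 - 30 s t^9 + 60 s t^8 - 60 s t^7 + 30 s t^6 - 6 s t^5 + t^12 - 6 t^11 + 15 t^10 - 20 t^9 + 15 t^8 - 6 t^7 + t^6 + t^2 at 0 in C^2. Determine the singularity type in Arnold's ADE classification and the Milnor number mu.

Type A5, Milnor number mu = 5.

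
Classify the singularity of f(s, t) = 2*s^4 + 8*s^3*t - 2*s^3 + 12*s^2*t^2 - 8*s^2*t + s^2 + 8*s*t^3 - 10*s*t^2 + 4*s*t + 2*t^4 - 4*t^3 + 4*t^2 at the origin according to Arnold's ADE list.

A_3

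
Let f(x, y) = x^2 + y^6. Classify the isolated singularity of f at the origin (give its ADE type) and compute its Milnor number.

Type A_5, Milnor number mu = 5.

The Hessian of f at 0 has rank 1. Corank 1: A-series; mu = 5 gives A_5.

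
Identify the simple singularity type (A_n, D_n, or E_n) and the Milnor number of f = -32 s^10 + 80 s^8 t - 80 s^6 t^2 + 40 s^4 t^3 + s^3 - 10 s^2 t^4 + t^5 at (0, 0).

Type E_8, Milnor number mu = 8.

The Hessian of f at 0 has rank 0. Corank 2; j^3 = s^3 is a perfect cube, so E-series; the 5-jet and mu = 8 give E_8.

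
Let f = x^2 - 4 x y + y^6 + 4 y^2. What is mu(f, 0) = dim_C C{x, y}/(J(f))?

5

The Hessian of f at 0 has rank 1. Corank 1: A-series; mu = 5 gives A_5.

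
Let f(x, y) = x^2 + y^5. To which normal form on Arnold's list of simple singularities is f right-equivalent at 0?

A_{4}

The Hessian of f at 0 is [[2, 0], [0, 0]] with rank 1, so corank 1. A Groebner basis of the Jacobian ideal J(f) in C{x,y} is {y^4, x}; counting standard monomials gives mu = 4. Corank 1: A-series; mu = 4 gives A_4.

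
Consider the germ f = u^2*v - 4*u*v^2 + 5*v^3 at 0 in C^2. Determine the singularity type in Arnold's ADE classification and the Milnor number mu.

Type D4, Milnor number mu = 4.

The Hessian of f at 0 has rank 0. Corank 2; j^3 = v*(u^2 - 4*u*v + 5*v^2) splits into three distinct lines over C (the quadratic factor has nonzero discriminant), so D_4.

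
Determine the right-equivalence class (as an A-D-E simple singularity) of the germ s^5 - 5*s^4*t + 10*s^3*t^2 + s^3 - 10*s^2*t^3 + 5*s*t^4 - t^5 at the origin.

The Hessian of f at 0 has rank 0. Corank 2; j^3 = s^3 is a perfect cube, so E-series; the 5-jet and mu = 8 give E_8.

E8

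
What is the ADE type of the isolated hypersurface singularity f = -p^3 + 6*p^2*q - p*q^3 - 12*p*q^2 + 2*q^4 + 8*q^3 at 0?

The Hessian of f at 0 is [[0, 0], [0, 0]] with rank 0, so corank 2. A Groebner basis of the Jacobian ideal J(f) in C{p,q} is {p^3 - 6*p^2*q - 48*p^2 + 192*p*q - 192*q^2, 6*p^2 + p*q^2 - 24*p*q + 24*q^2, 3*p^2 - 12*p*q + q^3 + 12*q^2}; counting standard monomials gives mu = 7. Corank 2; j^3 = -(p - 2*q)^3 is a perfect cube, so E-series; the 4-jet and mu = 7 give E_7.

E_{7}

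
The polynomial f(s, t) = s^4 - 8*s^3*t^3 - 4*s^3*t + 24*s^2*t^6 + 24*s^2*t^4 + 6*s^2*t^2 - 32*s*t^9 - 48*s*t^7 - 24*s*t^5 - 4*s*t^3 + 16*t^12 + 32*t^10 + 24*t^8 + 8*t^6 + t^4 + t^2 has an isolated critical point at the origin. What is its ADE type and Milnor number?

Type A3, Milnor number mu = 3.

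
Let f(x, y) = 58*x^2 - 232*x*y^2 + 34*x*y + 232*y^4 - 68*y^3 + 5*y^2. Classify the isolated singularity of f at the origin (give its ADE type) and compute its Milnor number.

Type A_{1}, Milnor number mu = 1.

The Hessian of f at 0 is [[116, 34], [34, 10]] with rank 2, so corank 0. A Groebner basis of the Jacobian ideal J(f) in C{x,y} is {x, y}; counting standard monomials gives mu = 1. Corank 0: nondegenerate Morse point, so A_1.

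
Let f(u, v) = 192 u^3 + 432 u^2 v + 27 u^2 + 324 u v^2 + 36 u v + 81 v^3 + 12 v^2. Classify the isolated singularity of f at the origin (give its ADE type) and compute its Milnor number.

Type A_2, Milnor number mu = 2.

The Hessian of f at 0 has rank 1. Corank 1: A-series; mu = 2 gives A_2.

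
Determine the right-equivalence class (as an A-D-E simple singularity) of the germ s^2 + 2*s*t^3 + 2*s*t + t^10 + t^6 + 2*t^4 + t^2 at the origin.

A_{9}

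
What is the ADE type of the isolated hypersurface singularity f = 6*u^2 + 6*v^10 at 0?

The Hessian of f at 0 has rank 1. Corank 1: A-series; mu = 9 gives A_9.

A_{9}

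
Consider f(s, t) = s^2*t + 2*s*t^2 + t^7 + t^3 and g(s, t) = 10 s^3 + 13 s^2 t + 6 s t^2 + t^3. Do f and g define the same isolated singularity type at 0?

No.

The Hessian of f at 0 has rank 0. Corank 2; j^3 = t*(s + t)^2 has shape L^2 M (L != M), so D-series; mu = 8 gives D_8. The Hessian of g at 0 has rank 0. Corank 2; j^3 = (2*s + t)*(5*s^2 + 4*s*t + t^2) splits into three distinct lines over C (the quadratic factor has nonzero discriminant), so D_4. f is D_8 but g is D_4, hence not right-equivalent.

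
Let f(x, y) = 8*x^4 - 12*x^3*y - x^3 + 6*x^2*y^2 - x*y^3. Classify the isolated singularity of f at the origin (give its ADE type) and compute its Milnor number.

Type E_{7}, Milnor number mu = 7.

The Hessian of f at 0 is [[0, 0], [0, 0]] with rank 0, so corank 2. A Groebner basis of the Jacobian ideal J(f) in C{x,y} is {3*x^2/4 + y^4 + y^3/4, x^3, x^2*y - x^2/4 - y^3/12, -x^2 + x*y^2 - y^3/3}; counting standard monomials gives mu = 7. Corank 2; j^3 = -x^3 is a perfect cube, so E-series; the 4-jet and mu = 7 give E_7.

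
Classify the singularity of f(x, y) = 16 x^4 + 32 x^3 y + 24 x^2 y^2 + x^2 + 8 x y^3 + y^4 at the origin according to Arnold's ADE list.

A_3

The Hessian of f at 0 is [[2, 0], [0, 0]] with rank 1, so corank 1. A Groebner basis of the Jacobian ideal J(f) in C{x,y} is {y^3, x}; counting standard monomials gives mu = 3. Corank 1: A-series; mu = 3 gives A_3.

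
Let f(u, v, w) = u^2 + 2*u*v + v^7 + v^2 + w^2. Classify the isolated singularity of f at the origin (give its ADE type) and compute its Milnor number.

The Hessian of f at 0 has rank 2. Corank 1: A-series; mu = 6 gives A_6.

Type A6, Milnor number mu = 6.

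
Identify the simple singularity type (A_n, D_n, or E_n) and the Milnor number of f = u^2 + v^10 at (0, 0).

The Hessian of f at 0 has rank 1. Corank 1: A-series; mu = 9 gives A_9.

Type A9, Milnor number mu = 9.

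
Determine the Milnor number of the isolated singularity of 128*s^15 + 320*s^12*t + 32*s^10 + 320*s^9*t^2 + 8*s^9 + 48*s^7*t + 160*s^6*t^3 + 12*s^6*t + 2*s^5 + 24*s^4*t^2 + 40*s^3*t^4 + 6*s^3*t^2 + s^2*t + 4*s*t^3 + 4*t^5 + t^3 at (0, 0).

4

The Hessian of f at 0 has rank 0. Corank 2; j^3 = t*(s^2 + t^2) splits into three distinct lines over C (the quadratic factor has nonzero discriminant), so D_4.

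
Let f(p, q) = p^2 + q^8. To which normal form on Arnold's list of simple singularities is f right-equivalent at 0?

A7

The Hessian of f at 0 has rank 1. Corank 1: A-series; mu = 7 gives A_7.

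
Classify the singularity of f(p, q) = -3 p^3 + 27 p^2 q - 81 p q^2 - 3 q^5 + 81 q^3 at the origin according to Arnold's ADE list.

The Hessian of f at 0 is [[0, 0], [0, 0]] with rank 0, so corank 2. A Groebner basis of the Jacobian ideal J(f) in C{p,q} is {q^4, p^2 - 6*p*q + 9*q^2}; counting standard monomials gives mu = 8. Corank 2; j^3 = -3*(p - 3*q)^3 is a perfect cube, so E-series; the 5-jet and mu = 8 give E_8.

E_{8}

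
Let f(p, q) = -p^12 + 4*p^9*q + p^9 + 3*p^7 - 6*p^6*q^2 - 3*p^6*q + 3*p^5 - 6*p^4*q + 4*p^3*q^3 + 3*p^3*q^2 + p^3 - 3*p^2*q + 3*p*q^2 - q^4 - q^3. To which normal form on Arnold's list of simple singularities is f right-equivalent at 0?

E_6

The Hessian of f at 0 is [[0, 0], [0, 0]] with rank 0, so corank 2. A Groebner basis of the Jacobian ideal J(f) in C{p,q} is {q^3, p^2 - 2*p*q + q^2}; counting standard monomials gives mu = 6. Corank 2; j^3 = (p - q)^3 is a perfect cube, so E-series; the 4-jet and mu = 6 give E_6.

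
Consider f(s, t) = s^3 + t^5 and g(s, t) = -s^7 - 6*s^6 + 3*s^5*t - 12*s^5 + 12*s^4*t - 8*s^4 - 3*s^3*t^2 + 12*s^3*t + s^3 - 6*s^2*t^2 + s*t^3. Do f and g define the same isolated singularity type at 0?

No.

The Hessian of f at 0 has rank 0. Corank 2; j^3 = s^3 is a perfect cube, so E-series; the 5-jet and mu = 8 give E_8. The Hessian of g at 0 has rank 0. Corank 2; j^3 = s^3 is a perfect cube, so E-series; the 4-jet and mu = 7 give E_7. f is E_8 but g is E_7, hence not right-equivalent.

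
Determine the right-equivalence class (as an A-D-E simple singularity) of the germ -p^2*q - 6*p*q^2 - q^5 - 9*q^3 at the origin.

The Hessian of f at 0 is [[0, 0], [0, 0]] with rank 0, so corank 2. A Groebner basis of the Jacobian ideal J(f) in C{p,q} is {p^2/5 + q^4 - 9*q^2/5, p^3 + 27*q^3, p*q + 3*q^2}; counting standard monomials gives mu = 6. Corank 2; j^3 = -q*(p + 3*q)^2 has shape L^2 M (L != M), so D-series; mu = 6 gives D_6.

D6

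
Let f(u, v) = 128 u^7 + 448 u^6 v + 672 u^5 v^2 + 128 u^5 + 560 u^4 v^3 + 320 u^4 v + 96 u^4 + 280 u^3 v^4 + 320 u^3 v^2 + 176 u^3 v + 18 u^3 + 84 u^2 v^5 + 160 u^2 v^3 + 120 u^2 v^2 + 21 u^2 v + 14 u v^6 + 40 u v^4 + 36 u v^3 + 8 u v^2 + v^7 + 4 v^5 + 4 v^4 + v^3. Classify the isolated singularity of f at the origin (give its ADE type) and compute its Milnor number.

Type D8, Milnor number mu = 8.

The Hessian of f at 0 has rank 0. Corank 2; j^3 = (2*u + v)*(3*u + v)^2 has shape L^2 M (L != M), so D-series; mu = 8 gives D_8.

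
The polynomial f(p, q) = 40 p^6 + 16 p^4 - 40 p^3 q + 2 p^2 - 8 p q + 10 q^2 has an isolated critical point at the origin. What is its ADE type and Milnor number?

Type A_1, Milnor number mu = 1.

The Hessian of f at 0 is [[4, -8], [-8, 20]] with rank 2, so corank 0. A Groebner basis of the Jacobian ideal J(f) in C{p,q} is {p, q}; counting standard monomials gives mu = 1. Corank 0: nondegenerate Morse point, so A_1.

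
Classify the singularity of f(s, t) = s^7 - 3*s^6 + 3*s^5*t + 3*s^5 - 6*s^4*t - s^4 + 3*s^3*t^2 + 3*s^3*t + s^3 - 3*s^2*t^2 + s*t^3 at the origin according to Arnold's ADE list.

E7

The Hessian of f at 0 is [[0, 0], [0, 0]] with rank 0, so corank 2. A Groebner basis of the Jacobian ideal J(f) in C{s,t} is {3*s^2 + t^4 + t^3, s^3, s^2*t - s^2 - t^3/3, -2*s^2 + s*t^2 - 2*t^3/3}; counting standard monomials gives mu = 7. Corank 2; j^3 = s^3 is a perfect cube, so E-series; the 4-jet and mu = 7 give E_7.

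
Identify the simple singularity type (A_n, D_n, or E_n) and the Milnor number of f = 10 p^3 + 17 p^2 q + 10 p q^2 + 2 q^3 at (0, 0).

Type D_4, Milnor number mu = 4.

The Hessian of f at 0 has rank 0. Corank 2; j^3 = (2*p + q)*(5*p^2 + 6*p*q + 2*q^2) splits into three distinct lines over C (the quadratic factor has nonzero discriminant), so D_4.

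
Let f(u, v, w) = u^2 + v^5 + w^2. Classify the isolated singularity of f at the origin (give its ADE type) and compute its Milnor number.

Type A4, Milnor number mu = 4.

The Hessian of f at 0 is [[2, 0, 0], [0, 0, 0], [0, 0, 2]] with rank 2, so corank 1. A Groebner basis of the Jacobian ideal J(f) in C{u,v,w} is {v^4, u, w}; counting standard monomials gives mu = 4. Corank 1: A-series; mu = 4 gives A_4.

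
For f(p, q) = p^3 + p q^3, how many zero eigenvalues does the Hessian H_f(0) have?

Hessian at 0 has rank 0.

2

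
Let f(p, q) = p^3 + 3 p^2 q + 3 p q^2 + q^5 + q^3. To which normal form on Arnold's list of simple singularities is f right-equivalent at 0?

The Hessian of f at 0 is [[0, 0], [0, 0]] with rank 0, so corank 2. A Groebner basis of the Jacobian ideal J(f) in C{p,q} is {q^4, p^2 + 2*p*q + q^2}; counting standard monomials gives mu = 8. Corank 2; j^3 = (p + q)^3 is a perfect cube, so E-series; the 5-jet and mu = 8 give E_8.

E8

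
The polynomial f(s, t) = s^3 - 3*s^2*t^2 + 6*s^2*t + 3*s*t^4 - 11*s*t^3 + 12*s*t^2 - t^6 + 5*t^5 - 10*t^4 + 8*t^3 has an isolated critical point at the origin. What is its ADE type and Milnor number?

The Hessian of f at 0 has rank 0. Corank 2; j^3 = (s + 2*t)^3 is a perfect cube, so E-series; the 4-jet and mu = 7 give E_7.

Type E_{7}, Milnor number mu = 7.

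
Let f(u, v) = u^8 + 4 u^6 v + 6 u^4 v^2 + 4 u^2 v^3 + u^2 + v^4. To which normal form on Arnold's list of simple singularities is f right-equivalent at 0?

A_3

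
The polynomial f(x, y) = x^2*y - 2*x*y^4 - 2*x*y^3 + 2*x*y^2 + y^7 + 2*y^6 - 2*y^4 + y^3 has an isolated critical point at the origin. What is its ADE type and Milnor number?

The Hessian of f at 0 is [[0, 0], [0, 0]] with rank 0, so corank 2. A Groebner basis of the Jacobian ideal J(f) in C{x,y} is {x^3 + x^2 + 3*x*y + 2*y^2, x^2*y - 3*x^2/4 - 5*x*y/2 - 7*y^2/4, x^2/2 + x*y^2 + 2*x*y + 3*y^2/2, -x^2/4 - 3*x*y/2 + y^3 - 5*y^2/4}; counting standard monomials gives mu = 6. Corank 2; j^3 = y*(x + y)^2 has shape L^2 M (L != M), so D-series; mu = 6 gives D_6.

Type D_{6}, Milnor number mu = 6.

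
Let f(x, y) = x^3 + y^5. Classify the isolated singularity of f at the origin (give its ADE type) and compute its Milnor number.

The Hessian of f at 0 has rank 0. Corank 2; j^3 = x^3 is a perfect cube, so E-series; the 5-jet and mu = 8 give E_8.

Type E8, Milnor number mu = 8.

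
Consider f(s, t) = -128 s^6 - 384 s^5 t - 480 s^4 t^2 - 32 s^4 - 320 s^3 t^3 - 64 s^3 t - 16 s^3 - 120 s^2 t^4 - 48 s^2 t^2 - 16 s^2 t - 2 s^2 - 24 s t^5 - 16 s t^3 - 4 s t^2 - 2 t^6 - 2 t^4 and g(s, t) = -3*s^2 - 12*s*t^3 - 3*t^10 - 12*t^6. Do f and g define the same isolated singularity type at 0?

No.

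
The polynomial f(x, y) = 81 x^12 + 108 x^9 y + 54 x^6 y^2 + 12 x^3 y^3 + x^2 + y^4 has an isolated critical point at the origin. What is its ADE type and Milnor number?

Type A_3, Milnor number mu = 3.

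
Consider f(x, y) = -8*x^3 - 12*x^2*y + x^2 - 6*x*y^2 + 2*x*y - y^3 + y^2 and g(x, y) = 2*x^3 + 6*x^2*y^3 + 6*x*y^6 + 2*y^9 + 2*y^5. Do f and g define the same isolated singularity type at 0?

No.

The Hessian of f at 0 has rank 1. Corank 1: A-series; mu = 2 gives A_2. The Hessian of g at 0 has rank 0. Corank 2; j^3 = 2*x^3 is a perfect cube, so E-series; the 5-jet and mu = 8 give E_8. f is A_2 but g is E_8, hence not right-equivalent.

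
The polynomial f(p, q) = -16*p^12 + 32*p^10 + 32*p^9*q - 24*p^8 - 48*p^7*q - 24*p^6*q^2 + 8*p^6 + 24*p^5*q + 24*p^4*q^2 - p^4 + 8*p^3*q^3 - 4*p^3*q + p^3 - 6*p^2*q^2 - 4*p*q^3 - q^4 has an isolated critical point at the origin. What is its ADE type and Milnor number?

The Hessian of f at 0 is [[0, 0], [0, 0]] with rank 0, so corank 2. A Groebner basis of the Jacobian ideal J(f) in C{p,q} is {q^4, p*q^2 + q^3/3, p^2}; counting standard monomials gives mu = 6. Corank 2; j^3 = p^3 is a perfect cube, so E-series; the 4-jet and mu = 6 give E_6.

Type E6, Milnor number mu = 6.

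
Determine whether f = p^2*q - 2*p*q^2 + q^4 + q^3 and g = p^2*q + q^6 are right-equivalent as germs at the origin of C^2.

The Hessian of f at 0 has rank 0. Corank 2; j^3 = q*(p - q)^2 has shape L^2 M (L != M), so D-series; mu = 5 gives D_5. The Hessian of g at 0 has rank 0. Corank 2; j^3 = p^2*q has shape L^2 M (L != M), so D-series; mu = 7 gives D_7. f is D_5 but g is D_7, hence not right-equivalent.

No.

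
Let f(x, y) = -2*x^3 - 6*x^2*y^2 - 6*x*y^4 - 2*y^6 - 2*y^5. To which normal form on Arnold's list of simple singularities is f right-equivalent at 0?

E_8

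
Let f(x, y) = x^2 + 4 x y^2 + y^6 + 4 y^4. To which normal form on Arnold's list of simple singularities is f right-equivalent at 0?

A5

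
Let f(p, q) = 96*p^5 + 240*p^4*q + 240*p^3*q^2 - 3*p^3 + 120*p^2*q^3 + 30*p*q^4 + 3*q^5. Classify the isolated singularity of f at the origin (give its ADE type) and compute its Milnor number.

The Hessian of f at 0 is [[0, 0], [0, 0]] with rank 0, so corank 2. A Groebner basis of the Jacobian ideal J(f) in C{p,q} is {q^5, p*q^3 + q^4/8, p^2}; counting standard monomials gives mu = 8. Corank 2; j^3 = -3*p^3 is a perfect cube, so E-series; the 5-jet and mu = 8 give E_8.

Type E8, Milnor number mu = 8.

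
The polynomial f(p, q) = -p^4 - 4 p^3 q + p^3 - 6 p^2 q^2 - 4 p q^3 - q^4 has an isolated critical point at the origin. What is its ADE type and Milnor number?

Type E_{6}, Milnor number mu = 6.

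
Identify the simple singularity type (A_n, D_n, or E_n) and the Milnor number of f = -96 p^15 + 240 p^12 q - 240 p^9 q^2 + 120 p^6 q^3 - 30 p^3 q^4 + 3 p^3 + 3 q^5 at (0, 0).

The Hessian of f at 0 has rank 0. Corank 2; j^3 = 3*p^3 is a perfect cube, so E-series; the 5-jet and mu = 8 give E_8.

Type E_8, Milnor number mu = 8.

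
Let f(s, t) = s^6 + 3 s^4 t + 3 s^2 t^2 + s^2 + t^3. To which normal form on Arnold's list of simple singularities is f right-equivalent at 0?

The Hessian of f at 0 has rank 1. Corank 1: A-series; mu = 2 gives A_2.

A_{2}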